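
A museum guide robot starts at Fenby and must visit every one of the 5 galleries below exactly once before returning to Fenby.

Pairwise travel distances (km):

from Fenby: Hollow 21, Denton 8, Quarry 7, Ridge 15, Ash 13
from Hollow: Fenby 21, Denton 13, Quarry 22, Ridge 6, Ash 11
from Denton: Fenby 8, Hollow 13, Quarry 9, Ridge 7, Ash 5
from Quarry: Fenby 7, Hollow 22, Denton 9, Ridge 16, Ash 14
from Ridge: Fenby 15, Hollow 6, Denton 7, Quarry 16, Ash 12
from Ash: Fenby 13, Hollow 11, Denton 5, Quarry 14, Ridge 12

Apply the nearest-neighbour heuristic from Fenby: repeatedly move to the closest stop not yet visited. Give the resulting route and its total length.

From Fenby: distances to unvisited — Quarry=7, Denton=8, Ash=13, Ridge=15, Hollow=21. Nearest is Quarry (7).
From Quarry: distances to unvisited — Denton=9, Ash=14, Ridge=16, Hollow=22. Nearest is Denton (9).
From Denton: distances to unvisited — Ash=5, Ridge=7, Hollow=13. Nearest is Ash (5).
From Ash: distances to unvisited — Hollow=11, Ridge=12. Nearest is Hollow (11).
From Hollow: distances to unvisited — Ridge=6. Nearest is Ridge (6).
Return Ridge→Fenby: 15.
Total = 7 + 9 + 5 + 11 + 6 + 15 = 53.

Nearest-neighbour total = 53 km; route Fenby → Quarry → Denton → Ash → Hollow → Ridge → Fenby.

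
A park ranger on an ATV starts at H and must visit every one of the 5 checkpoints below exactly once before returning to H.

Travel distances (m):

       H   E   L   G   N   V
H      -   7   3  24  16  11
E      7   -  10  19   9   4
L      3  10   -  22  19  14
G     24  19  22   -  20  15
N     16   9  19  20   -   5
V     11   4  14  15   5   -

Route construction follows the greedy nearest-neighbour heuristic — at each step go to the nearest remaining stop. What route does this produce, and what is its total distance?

Total distance 66 m via the nearest-neighbour route H → L → E → V → N → G → H.

From H: distances to unvisited — L=3, E=7, V=11, N=16, G=24. Nearest is L (3).
From L: distances to unvisited — E=10, V=14, N=19, G=22. Nearest is E (10).
From E: distances to unvisited — V=4, N=9, G=19. Nearest is V (4).
From V: distances to unvisited — N=5, G=15. Nearest is N (5).
From N: distances to unvisited — G=20. Nearest is G (20).
Return G→H: 24.
Total = 3 + 10 + 4 + 5 + 20 + 24 = 66.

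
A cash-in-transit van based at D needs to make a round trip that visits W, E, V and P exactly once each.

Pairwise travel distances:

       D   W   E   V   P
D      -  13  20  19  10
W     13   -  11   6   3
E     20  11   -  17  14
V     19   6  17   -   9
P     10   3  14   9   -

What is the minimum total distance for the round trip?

Minimum total distance: 56.

D-W-E-V-P-D: 13+11+17+9+10 = 60
D-W-E-P-V-D: 13+11+14+9+19 = 66
D-W-V-E-P-D: 13+6+17+14+10 = 60
D-W-V-P-E-D: 13+6+9+14+20 = 62
D-W-P-E-V-D: 13+3+14+17+19 = 66
D-W-P-V-E-D: 13+3+9+17+20 = 62
D-E-W-V-P-D: 20+11+6+9+10 = 56
D-E-W-P-V-D: 20+11+3+9+19 = 62
D-E-V-W-P-D: 20+17+6+3+10 = 56
D-E-P-W-V-D: 20+14+3+6+19 = 62
D-V-W-E-P-D: 19+6+11+14+10 = 60
D-V-E-W-P-D: 19+17+11+3+10 = 60
The minimum is 56.
One optimal route: D → E → W → V → P → D (or its reverse).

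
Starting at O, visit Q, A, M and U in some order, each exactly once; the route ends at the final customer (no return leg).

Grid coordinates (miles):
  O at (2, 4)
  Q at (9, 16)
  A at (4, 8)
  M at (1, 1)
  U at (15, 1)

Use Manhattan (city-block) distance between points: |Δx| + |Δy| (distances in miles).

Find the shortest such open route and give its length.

There are 4! = 24 possible orderings.
O → Q → A → M → U: 19+13+10+14 = 56
O → Q → A → U → M: 19+13+18+14 = 64
O → Q → M → A → U: 19+23+10+18 = 70
O → Q → M → U → A: 19+23+14+18 = 74
O → Q → U → A → M: 19+21+18+10 = 68
O → Q → U → M → A: 19+21+14+10 = 64
O → A → Q → M → U: 6+13+23+14 = 56
O → A → Q → U → M: 6+13+21+14 = 54
O → A → M → Q → U: 6+10+23+21 = 60
O → A → M → U → Q: 6+10+14+21 = 51
O → A → U → Q → M: 6+18+21+23 = 68
O → A → U → M → Q: 6+18+14+23 = 61
O → M → Q → A → U: 4+23+13+18 = 58
O → M → Q → U → A: 4+23+21+18 = 66
… (10 more)
O → M → A → Q → U: 4+10+13+21 = 48  ← best
The minimum is 48.
One shortest path: O → M → A → Q → U.

Minimum one-way distance = 48 miles.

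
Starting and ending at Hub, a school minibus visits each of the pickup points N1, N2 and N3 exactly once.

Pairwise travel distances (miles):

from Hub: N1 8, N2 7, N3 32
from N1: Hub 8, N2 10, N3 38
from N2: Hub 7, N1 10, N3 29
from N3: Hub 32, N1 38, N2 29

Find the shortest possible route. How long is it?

Hub-N1-N2-N3-Hub: 8+10+29+32 = 79
Hub-N1-N3-N2-Hub: 8+38+29+7 = 82
Hub-N2-N1-N3-Hub: 7+10+38+32 = 87
The minimum is 79.
One optimal route: Hub → N1 → N2 → N3 → Hub (or its reverse).

Minimum total distance: 79 miles.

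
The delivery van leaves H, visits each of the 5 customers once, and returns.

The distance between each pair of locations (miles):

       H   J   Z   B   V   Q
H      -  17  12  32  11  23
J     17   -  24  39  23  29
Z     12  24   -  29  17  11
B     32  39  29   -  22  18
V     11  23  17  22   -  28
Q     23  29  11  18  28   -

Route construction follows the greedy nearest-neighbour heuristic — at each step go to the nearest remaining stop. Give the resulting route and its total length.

Total distance 113 miles via the nearest-neighbour route H → V → Z → Q → B → J → H.

At H the remaining stops are V 11, Z 12, J 17, Q 23, B 32; go to V.
At V the remaining stops are Z 17, B 22, J 23, Q 28; go to Z.
At Z the remaining stops are Q 11, J 24, B 29; go to Q.
At Q the remaining stops are B 18, J 29; go to B.
At B the remaining stops are J 39; go to J.
Return J→H: 17.
Total = 11 + 17 + 11 + 18 + 39 + 17 = 113.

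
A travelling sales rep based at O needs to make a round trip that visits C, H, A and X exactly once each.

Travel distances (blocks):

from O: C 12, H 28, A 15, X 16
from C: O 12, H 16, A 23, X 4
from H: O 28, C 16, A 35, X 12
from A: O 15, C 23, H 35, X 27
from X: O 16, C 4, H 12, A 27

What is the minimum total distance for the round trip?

78 blocks — the shortest possible round trip.

There are 12 distinct closed tours to check (reversals are equivalent).
O → C → H → A → X → O: 12+16+35+27+16 = 106
O → C → H → X → A → O: 12+16+12+27+15 = 82
O → C → A → H → X → O: 12+23+35+12+16 = 98
O → C → A → X → H → O: 12+23+27+12+28 = 102
O → C → X → H → A → O: 12+4+12+35+15 = 78
O → C → X → A → H → O: 12+4+27+35+28 = 106
O → H → C → A → X → O: 28+16+23+27+16 = 110
O → H → C → X → A → O: 28+16+4+27+15 = 90
O → H → A → C → X → O: 28+35+23+4+16 = 106
O → H → X → C → A → O: 28+12+4+23+15 = 82
O → A → C → H → X → O: 15+23+16+12+16 = 82
O → A → H → C → X → O: 15+35+16+4+16 = 86
The minimum is 78.
One optimal route: O → C → X → H → A → O (or its reverse).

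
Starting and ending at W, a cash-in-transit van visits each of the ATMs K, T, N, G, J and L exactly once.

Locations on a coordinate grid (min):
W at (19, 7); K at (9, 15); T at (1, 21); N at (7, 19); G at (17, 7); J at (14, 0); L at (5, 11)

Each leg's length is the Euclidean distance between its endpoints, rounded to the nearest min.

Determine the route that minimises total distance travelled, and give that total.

57 min — the shortest possible round trip.

There are 360 distinct closed tours to check (reversals are equivalent).
W - K - T - N - G - J - L - W: 13+10+6+16+8+14+15 = 82
W - K - T - N - G - L - J - W: 13+10+6+16+13+14+9 = 81
W - K - T - N - J - G - L - W: 13+10+6+20+8+13+15 = 85
W - K - T - N - J - L - G - W: 13+10+6+20+14+13+2 = 78
W - K - T - N - L - G - J - W: 13+10+6+8+13+8+9 = 67
W - K - T - N - L - J - G - W: 13+10+6+8+14+8+2 = 61
W - K - T - G - N - J - L - W: 13+10+21+16+20+14+15 = 109
W - K - T - G - N - L - J - W: 13+10+21+16+8+14+9 = 91
… (352 more)
W - G - K - N - T - L - J - W: 2+11+4+6+11+14+9 = 57  ← best
The minimum is 57.
One optimal route: W → G → K → N → T → L → J → W (or its reverse).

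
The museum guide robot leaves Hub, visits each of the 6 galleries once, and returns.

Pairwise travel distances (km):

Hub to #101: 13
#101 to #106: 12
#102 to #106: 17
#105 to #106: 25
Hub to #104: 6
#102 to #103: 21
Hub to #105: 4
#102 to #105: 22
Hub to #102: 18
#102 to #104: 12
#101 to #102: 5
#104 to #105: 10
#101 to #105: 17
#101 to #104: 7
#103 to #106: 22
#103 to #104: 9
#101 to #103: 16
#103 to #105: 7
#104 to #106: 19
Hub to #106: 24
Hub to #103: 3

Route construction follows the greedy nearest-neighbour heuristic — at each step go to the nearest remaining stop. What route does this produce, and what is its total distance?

At Hub the remaining stops are #103 3, #105 4, #104 6, #101 13, #102 18, #106 24; go to #103.
At #103 the remaining stops are #105 7, #104 9, #101 16, #102 21, #106 22; go to #105.
At #105 the remaining stops are #104 10, #101 17, #102 22, #106 25; go to #104.
At #104 the remaining stops are #101 7, #102 12, #106 19; go to #101.
At #101 the remaining stops are #102 5, #106 12; go to #102.
At #102 the remaining stops are #106 17; go to #106.
Return #106→Hub: 24.
Total = 3 + 7 + 10 + 7 + 5 + 17 + 24 = 73.

Total distance 73 km via the nearest-neighbour route Hub → #103 → #105 → #104 → #101 → #102 → #106 → Hub.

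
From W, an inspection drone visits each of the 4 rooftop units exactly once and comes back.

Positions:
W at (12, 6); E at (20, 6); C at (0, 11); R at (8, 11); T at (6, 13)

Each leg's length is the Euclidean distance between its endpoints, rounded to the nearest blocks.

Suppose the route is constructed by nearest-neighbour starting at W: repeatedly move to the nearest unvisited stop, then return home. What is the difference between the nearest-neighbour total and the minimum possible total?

The nearest-neighbour route is 1 blocks longer than optimal.

W: R=6, E=8, T=9, C=13 ⇒ R
R: T=3, C=8, E=13 ⇒ T
T: C=6, E=16 ⇒ C
C: E=21 ⇒ E
NN route W → R → T → C → E → W costs 44.
Optimal: W → E → R → T → C → W costs 43 (by enumerating all 12 distinct tours).
Excess = 44 − 43 = 1.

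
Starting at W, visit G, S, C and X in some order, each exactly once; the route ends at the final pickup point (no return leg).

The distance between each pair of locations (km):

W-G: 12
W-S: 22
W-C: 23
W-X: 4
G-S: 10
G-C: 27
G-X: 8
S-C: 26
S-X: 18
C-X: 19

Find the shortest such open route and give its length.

There are 4! = 24 possible orderings.
W - G - S - C - X: 12+10+26+19 = 67
W - G - S - X - C: 12+10+18+19 = 59
W - G - C - S - X: 12+27+26+18 = 83
W - G - C - X - S: 12+27+19+18 = 76
W - G - X - S - C: 12+8+18+26 = 64
W - G - X - C - S: 12+8+19+26 = 65
W - S - G - C - X: 22+10+27+19 = 78
W - S - G - X - C: 22+10+8+19 = 59
W - S - C - G - X: 22+26+27+8 = 83
W - S - C - X - G: 22+26+19+8 = 75
W - S - X - G - C: 22+18+8+27 = 75
W - S - X - C - G: 22+18+19+27 = 86
W - C - G - S - X: 23+27+10+18 = 78
W - C - G - X - S: 23+27+8+18 = 76
… (10 more)
W - X - G - S - C: 4+8+10+26 = 48  ← best
The minimum is 48.
One shortest path: W → X → G → S → C.

Minimum one-way distance = 48 km.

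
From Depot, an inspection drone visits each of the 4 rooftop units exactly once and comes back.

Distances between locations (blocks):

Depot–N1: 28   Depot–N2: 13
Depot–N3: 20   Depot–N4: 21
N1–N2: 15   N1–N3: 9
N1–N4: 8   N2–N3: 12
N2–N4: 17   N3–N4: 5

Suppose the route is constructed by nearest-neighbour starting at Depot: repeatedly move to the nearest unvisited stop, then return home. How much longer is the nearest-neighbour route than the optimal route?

The nearest-neighbour route is 5 blocks longer than optimal.

From Depot: N2=13, N3=20, N4=21, N1=28 → choose N2 (13).
From N2: N3=12, N1=15, N4=17 → choose N3 (12).
From N3: N4=5, N1=9 → choose N4 (5).
From N4: N1=8 → choose N1 (8).
NN route Depot → N2 → N3 → N4 → N1 → Depot costs 66.
Optimal: Depot → N2 → N1 → N4 → N3 → Depot costs 61 (by enumerating all 12 distinct tours).
Excess = 66 − 61 = 5.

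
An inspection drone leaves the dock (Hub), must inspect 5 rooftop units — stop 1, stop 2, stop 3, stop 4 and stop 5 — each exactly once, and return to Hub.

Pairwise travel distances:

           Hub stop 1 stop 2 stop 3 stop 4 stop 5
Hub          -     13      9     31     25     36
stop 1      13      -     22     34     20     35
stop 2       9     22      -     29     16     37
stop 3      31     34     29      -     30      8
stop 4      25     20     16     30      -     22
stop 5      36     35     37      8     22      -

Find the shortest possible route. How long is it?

Shortest round trip = 101.

There are 60 distinct closed tours to check (reversals are equivalent).
Hub→stop 1→stop 2→stop 3→stop 4→stop 5→Hub: 13+22+29+30+22+36 = 152
Hub→stop 1→stop 2→stop 3→stop 5→stop 4→Hub: 13+22+29+8+22+25 = 119
Hub→stop 1→stop 2→stop 4→stop 3→stop 5→Hub: 13+22+16+30+8+36 = 125
Hub→stop 1→stop 2→stop 4→stop 5→stop 3→Hub: 13+22+16+22+8+31 = 112
Hub→stop 1→stop 2→stop 5→stop 3→stop 4→Hub: 13+22+37+8+30+25 = 135
Hub→stop 1→stop 2→stop 5→stop 4→stop 3→Hub: 13+22+37+22+30+31 = 155
Hub→stop 1→stop 3→stop 2→stop 4→stop 5→Hub: 13+34+29+16+22+36 = 150
Hub→stop 1→stop 3→stop 2→stop 5→stop 4→Hub: 13+34+29+37+22+25 = 160
Hub→stop 1→stop 3→stop 4→stop 2→stop 5→Hub: 13+34+30+16+37+36 = 166
Hub→stop 1→stop 3→stop 4→stop 5→stop 2→Hub: 13+34+30+22+37+9 = 145
Hub→stop 1→stop 3→stop 5→stop 2→stop 4→Hub: 13+34+8+37+16+25 = 133
Hub→stop 1→stop 3→stop 5→stop 4→stop 2→Hub: 13+34+8+22+16+9 = 102
Hub→stop 1→stop 4→stop 2→stop 3→stop 5→Hub: 13+20+16+29+8+36 = 122
Hub→stop 1→stop 4→stop 2→stop 5→stop 3→Hub: 13+20+16+37+8+31 = 125
… (46 more)
Hub→stop 1→stop 4→stop 5→stop 3→stop 2→Hub: 13+20+22+8+29+9 = 101  ← best
The minimum is 101.
One optimal route: Hub → stop 1 → stop 4 → stop 5 → stop 3 → stop 2 → Hub (or its reverse).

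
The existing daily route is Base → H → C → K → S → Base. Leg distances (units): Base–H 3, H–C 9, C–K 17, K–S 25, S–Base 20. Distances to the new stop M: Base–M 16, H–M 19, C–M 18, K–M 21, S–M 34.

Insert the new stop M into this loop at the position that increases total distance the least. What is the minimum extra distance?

+22 — insert M between C and K.

Insertion cost between consecutive stops i–j is d(i,M) + d(M,j) − d(i,j):
  between Base and H: 16 + 19 − 3 = 32
  between H and C: 19 + 18 − 9 = 28
  between C and K: 18 + 21 − 17 = 22
  between K and S: 21 + 34 − 25 = 30
  between S and Base: 34 + 16 − 20 = 30
Cheapest insertion is between C and K, adding 22.
New total = 74 + 22 = 96.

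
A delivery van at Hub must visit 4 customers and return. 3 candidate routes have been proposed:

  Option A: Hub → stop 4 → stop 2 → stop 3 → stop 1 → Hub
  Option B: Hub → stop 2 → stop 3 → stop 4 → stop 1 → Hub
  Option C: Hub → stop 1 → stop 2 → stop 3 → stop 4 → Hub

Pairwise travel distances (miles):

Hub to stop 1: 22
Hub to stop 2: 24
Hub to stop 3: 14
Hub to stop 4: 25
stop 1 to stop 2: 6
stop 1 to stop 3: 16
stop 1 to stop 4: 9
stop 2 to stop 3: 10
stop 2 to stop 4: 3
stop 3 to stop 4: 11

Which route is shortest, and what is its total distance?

Shortest is Option C, total 74 miles.

Option A: 25 + 3 + 10 + 16 + 22 = 76
Option B: 24 + 10 + 11 + 9 + 22 = 76
Option C: 22 + 6 + 10 + 11 + 25 = 74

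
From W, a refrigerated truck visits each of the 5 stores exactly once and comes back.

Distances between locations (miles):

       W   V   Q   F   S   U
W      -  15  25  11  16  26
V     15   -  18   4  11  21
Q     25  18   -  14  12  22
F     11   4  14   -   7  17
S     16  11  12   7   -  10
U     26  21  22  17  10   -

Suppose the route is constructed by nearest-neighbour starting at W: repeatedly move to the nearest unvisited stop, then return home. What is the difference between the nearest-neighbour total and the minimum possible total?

W: F=11, V=15, S=16, Q=25, U=26 ⇒ F
F: V=4, S=7, Q=14, U=17 ⇒ V
V: S=11, Q=18, U=21 ⇒ S
S: U=10, Q=12 ⇒ U
U: Q=22 ⇒ Q
NN route W → F → V → S → U → Q → W costs 83.
Optimal: W → V → F → Q → S → U → W costs 81 (by enumerating all 60 distinct tours).
Excess = 83 − 81 = 2.

Excess over optimum: 2 miles.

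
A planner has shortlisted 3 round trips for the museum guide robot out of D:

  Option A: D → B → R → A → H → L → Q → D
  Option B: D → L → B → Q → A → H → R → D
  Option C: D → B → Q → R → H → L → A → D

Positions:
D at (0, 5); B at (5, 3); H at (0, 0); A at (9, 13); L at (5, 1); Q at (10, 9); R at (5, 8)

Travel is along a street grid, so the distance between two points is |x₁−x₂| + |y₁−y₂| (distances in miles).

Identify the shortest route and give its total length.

Option A: 7 + 5 + 9 + 22 + 6 + 13 + 14 = 76
Option B: 9 + 2 + 11 + 5 + 22 + 13 + 8 = 70
Option C: 7 + 11 + 6 + 13 + 6 + 16 + 17 = 76

Shortest is Option B, total 70 miles.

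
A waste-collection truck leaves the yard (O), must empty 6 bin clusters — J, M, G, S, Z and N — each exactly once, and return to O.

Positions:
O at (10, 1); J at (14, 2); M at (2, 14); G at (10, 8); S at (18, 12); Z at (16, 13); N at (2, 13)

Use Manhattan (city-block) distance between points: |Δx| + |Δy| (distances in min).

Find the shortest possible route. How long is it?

There are 360 distinct closed tours to check (reversals are equivalent).
O-J-M-G-S-Z-N-O: 5+24+14+12+3+14+20 = 92
O-J-M-G-S-N-Z-O: 5+24+14+12+17+14+18 = 104
O-J-M-G-Z-S-N-O: 5+24+14+11+3+17+20 = 94
O-J-M-G-Z-N-S-O: 5+24+14+11+14+17+19 = 104
O-J-M-G-N-S-Z-O: 5+24+14+13+17+3+18 = 94
O-J-M-G-N-Z-S-O: 5+24+14+13+14+3+19 = 92
O-J-M-S-G-Z-N-O: 5+24+18+12+11+14+20 = 104
O-J-M-S-G-N-Z-O: 5+24+18+12+13+14+18 = 104
… (352 more)
O-J-S-Z-M-N-G-O: 5+14+3+15+1+13+7 = 58  ← best
The minimum is 58.
One optimal route: O → J → S → Z → M → N → G → O (or its reverse).

Shortest round trip = 58 min.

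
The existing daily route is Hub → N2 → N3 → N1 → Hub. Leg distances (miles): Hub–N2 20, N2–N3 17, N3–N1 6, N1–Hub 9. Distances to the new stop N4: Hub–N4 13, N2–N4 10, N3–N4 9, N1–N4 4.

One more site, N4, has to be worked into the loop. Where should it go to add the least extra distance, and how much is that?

Insertion cost between consecutive stops i–j is d(i,N4) + d(N4,j) − d(i,j):
  between Hub and N2: 13 + 10 − 20 = 3
  between N2 and N3: 10 + 9 − 17 = 2
  between N3 and N1: 9 + 4 − 6 = 7
  between N1 and Hub: 4 + 13 − 9 = 8
Cheapest insertion is between N2 and N3, adding 2.
New total = 52 + 2 = 54.

+2 miles — insert N4 between N2 and N3.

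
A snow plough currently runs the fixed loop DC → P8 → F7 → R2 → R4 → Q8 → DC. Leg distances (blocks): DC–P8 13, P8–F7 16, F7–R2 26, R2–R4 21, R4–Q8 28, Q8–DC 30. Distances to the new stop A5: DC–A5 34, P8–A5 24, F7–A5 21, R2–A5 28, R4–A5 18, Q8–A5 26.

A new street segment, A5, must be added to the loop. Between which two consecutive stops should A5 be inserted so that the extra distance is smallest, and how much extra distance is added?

Adding 16 blocks by placing A5 on the R4–Q8 leg.

Insertion cost between consecutive stops i–j is d(i,A5) + d(A5,j) − d(i,j):
  between DC and P8: 34 + 24 − 13 = 45
  between P8 and F7: 24 + 21 − 16 = 29
  between F7 and R2: 21 + 28 − 26 = 23
  between R2 and R4: 28 + 18 − 21 = 25
  between R4 and Q8: 18 + 26 − 28 = 16
  between Q8 and DC: 26 + 34 − 30 = 30
Cheapest insertion is between R4 and Q8, adding 16.
New total = 134 + 16 = 150.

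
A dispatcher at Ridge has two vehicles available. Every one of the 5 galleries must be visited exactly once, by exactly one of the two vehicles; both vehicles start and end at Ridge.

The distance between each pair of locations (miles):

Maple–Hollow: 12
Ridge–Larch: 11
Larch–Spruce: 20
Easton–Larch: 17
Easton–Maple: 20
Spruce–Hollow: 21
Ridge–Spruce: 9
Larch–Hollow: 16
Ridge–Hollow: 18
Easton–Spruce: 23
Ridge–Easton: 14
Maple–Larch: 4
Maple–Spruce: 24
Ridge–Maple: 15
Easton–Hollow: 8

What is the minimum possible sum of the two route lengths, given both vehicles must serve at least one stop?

Try each way of splitting the stops between the two vehicles (each non-empty) and, for each split, find the best tour for each vehicle:
  {Easton} + {Maple, Larch, Spruce, Hollow}: 28 + 57 = 85
  {Maple} + {Easton, Larch, Spruce, Hollow}: 30 + 66 = 96
  {Easton, Maple} + {Larch, Spruce, Hollow}: 49 + 57 = 106
  {Larch} + {Easton, Maple, Spruce, Hollow}: 22 + 67 = 89
  {Easton, Larch} + {Maple, Spruce, Hollow}: 42 + 57 = 99
  {Maple, Larch} + {Easton, Spruce, Hollow}: 30 + 52 = 82
  … (15 splits in total)
  {Spruce} + {Easton, Maple, Larch, Hollow}: 18 + 49 = 67  ← best
Best: vehicle 1 Ridge → Spruce → Ridge = 18; vehicle 2 Ridge → Easton → Hollow → Maple → Larch → Ridge = 49; combined 67.

67 miles — the smallest possible combined total.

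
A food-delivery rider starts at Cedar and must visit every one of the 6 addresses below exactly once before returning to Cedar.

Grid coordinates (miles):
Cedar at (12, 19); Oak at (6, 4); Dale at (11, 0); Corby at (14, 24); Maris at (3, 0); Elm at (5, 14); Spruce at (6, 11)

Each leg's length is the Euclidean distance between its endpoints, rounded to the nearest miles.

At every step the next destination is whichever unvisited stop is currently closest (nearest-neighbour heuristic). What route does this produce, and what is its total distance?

From Cedar: distances to unvisited — Corby=5, Elm=9, Spruce=10, Oak=16, Dale=19, Maris=21. Nearest is Corby (5).
From Corby: distances to unvisited — Elm=13, Spruce=15, Oak=22, Dale=24, Maris=26. Nearest is Elm (13).
From Elm: distances to unvisited — Spruce=3, Oak=10, Maris=14, Dale=15. Nearest is Spruce (3).
From Spruce: distances to unvisited — Oak=7, Maris=11, Dale=12. Nearest is Oak (7).
From Oak: distances to unvisited — Maris=5, Dale=6. Nearest is Maris (5).
From Maris: distances to unvisited — Dale=8. Nearest is Dale (8).
Return Dale→Cedar: 19.
Total = 5 + 13 + 3 + 7 + 5 + 8 + 19 = 60.

Total distance 60 miles via the nearest-neighbour route Cedar → Corby → Elm → Spruce → Oak → Maris → Dale → Cedar.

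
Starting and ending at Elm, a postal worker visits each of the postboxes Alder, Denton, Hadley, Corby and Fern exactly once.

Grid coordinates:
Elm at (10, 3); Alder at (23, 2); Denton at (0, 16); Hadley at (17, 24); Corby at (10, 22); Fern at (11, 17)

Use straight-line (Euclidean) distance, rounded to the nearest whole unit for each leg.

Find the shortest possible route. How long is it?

Shortest round trip = 75.

Elm → Alder → Denton → Hadley → Corby → Fern → Elm: 13+27+19+7+5+14 = 85
Elm → Alder → Denton → Hadley → Fern → Corby → Elm: 13+27+19+9+5+19 = 92
Elm → Alder → Denton → Corby → Hadley → Fern → Elm: 13+27+12+7+9+14 = 82
Elm → Alder → Denton → Corby → Fern → Hadley → Elm: 13+27+12+5+9+22 = 88
Elm → Alder → Denton → Fern → Hadley → Corby → Elm: 13+27+11+9+7+19 = 86
Elm → Alder → Denton → Fern → Corby → Hadley → Elm: 13+27+11+5+7+22 = 85
Elm → Alder → Hadley → Denton → Corby → Fern → Elm: 13+23+19+12+5+14 = 86
Elm → Alder → Hadley → Denton → Fern → Corby → Elm: 13+23+19+11+5+19 = 90
Elm → Alder → Hadley → Corby → Denton → Fern → Elm: 13+23+7+12+11+14 = 80
Elm → Alder → Hadley → Corby → Fern → Denton → Elm: 13+23+7+5+11+16 = 75
Elm → Alder → Hadley → Fern → Denton → Corby → Elm: 13+23+9+11+12+19 = 87
Elm → Alder → Hadley → Fern → Corby → Denton → Elm: 13+23+9+5+12+16 = 78
Elm → Alder → Corby → Denton → Hadley → Fern → Elm: 13+24+12+19+9+14 = 91
Elm → Alder → Corby → Denton → Fern → Hadley → Elm: 13+24+12+11+9+22 = 91
… (46 more)
The minimum is 75.
One optimal route: Elm → Alder → Hadley → Corby → Fern → Denton → Elm (or its reverse).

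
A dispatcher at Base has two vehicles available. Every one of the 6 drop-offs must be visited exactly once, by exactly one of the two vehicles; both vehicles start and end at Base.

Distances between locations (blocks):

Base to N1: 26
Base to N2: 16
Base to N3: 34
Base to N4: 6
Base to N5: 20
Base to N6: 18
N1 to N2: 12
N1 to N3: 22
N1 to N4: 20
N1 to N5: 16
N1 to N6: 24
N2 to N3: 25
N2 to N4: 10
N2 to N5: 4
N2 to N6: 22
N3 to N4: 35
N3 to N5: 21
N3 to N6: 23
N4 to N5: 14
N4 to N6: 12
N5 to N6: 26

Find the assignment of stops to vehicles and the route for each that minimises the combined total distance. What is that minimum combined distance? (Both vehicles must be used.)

111 blocks — the smallest possible combined total.

Check every non-empty split of the stops between the two vehicles; for each half take its own optimal tour:
  {N1} + {N2, N3, N4, N5, N6}: 52 + 82 = 134
  {N2} + {N1, N3, N4, N5, N6}: 32 + 99 = 131
  {N1, N2} + {N3, N4, N5, N6}: 54 + 82 = 136
  {N3} + {N1, N2, N4, N5, N6}: 68 + 78 = 146
  {N1, N3} + {N2, N4, N5, N6}: 82 + 64 = 146
  {N2, N3} + {N1, N4, N5, N6}: 75 + 78 = 153
  … (31 splits in total)
  {N4} + {N1, N2, N3, N5, N6}: 12 + 99 = 111  ← best
Best: vehicle 1 Base → N4 → Base = 12; vehicle 2 Base → N2 → N5 → N1 → N3 → N6 → Base = 99; combined 111.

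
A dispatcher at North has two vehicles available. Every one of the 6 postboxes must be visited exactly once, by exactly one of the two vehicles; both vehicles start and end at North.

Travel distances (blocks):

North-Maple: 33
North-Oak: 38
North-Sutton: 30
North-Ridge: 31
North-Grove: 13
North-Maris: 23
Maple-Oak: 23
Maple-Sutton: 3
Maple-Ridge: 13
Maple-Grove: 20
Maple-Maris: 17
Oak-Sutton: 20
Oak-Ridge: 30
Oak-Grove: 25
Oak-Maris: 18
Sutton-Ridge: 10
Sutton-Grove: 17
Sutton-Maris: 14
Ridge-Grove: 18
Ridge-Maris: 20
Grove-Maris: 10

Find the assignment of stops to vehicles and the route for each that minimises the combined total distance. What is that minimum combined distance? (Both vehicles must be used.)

134 blocks — the smallest possible combined total.

There are 2^5 − 1 = 31 ways to divide the 6 stops into two non-empty groups. For each, the best each vehicle can do is its own shortest tour through its group:
  {Maple} + {Oak, Sutton, Ridge, Grove, Maris}: 66 + 102 = 168
  {Oak} + {Maple, Sutton, Ridge, Grove, Maris}: 76 + 84 = 160
  {Maple, Oak} + {Sutton, Ridge, Grove, Maris}: 94 + 78 = 172
  {Sutton} + {Maple, Oak, Ridge, Grove, Maris}: 60 + 108 = 168
  {Maple, Sutton} + {Oak, Ridge, Grove, Maris}: 66 + 102 = 168
  {Oak, Sutton} + {Maple, Ridge, Grove, Maris}: 88 + 84 = 172
  … (31 splits in total)
  {Grove} + {Maple, Oak, Sutton, Ridge, Maris}: 26 + 108 = 134  ← best
Best: vehicle 1 North → Grove → North = 26; vehicle 2 North → Ridge → Maple → Sutton → Oak → Maris → North = 108; combined 134.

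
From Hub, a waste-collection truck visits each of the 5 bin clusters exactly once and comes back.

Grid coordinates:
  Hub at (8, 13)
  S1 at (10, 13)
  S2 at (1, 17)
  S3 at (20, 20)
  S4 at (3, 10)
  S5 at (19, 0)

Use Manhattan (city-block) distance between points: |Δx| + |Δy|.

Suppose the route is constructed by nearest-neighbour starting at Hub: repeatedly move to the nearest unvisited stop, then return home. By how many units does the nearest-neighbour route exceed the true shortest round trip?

4 longer than the optimal tour.

Hub: S1=2, S4=8, S2=11, S3=19, S5=24 ⇒ S1
S1: S4=10, S2=13, S3=17, S5=22 ⇒ S4
S4: S2=9, S5=26, S3=27 ⇒ S2
S2: S3=22, S5=35 ⇒ S3
S3: S5=21 ⇒ S5
NN route Hub → S1 → S4 → S2 → S3 → S5 → Hub costs 88.
Optimal: Hub → S1 → S5 → S3 → S2 → S4 → Hub costs 84 (by enumerating all 60 distinct tours).
Excess = 88 − 84 = 4.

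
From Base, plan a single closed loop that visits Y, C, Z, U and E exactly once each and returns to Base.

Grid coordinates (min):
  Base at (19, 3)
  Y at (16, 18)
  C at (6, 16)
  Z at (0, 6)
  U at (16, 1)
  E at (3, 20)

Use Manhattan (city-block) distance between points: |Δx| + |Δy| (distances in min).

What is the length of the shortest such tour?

Base → Y → C → Z → U → E → Base: 18+12+16+21+32+33 = 132
Base → Y → C → Z → E → U → Base: 18+12+16+17+32+5 = 100
Base → Y → C → U → Z → E → Base: 18+12+25+21+17+33 = 126
Base → Y → C → U → E → Z → Base: 18+12+25+32+17+22 = 126
Base → Y → C → E → Z → U → Base: 18+12+7+17+21+5 = 80
Base → Y → C → E → U → Z → Base: 18+12+7+32+21+22 = 112
Base → Y → Z → C → U → E → Base: 18+28+16+25+32+33 = 152
Base → Y → Z → C → E → U → Base: 18+28+16+7+32+5 = 106
Base → Y → Z → U → C → E → Base: 18+28+21+25+7+33 = 132
Base → Y → Z → U → E → C → Base: 18+28+21+32+7+26 = 132
Base → Y → Z → E → C → U → Base: 18+28+17+7+25+5 = 100
Base → Y → Z → E → U → C → Base: 18+28+17+32+25+26 = 146
Base → Y → U → C → Z → E → Base: 18+17+25+16+17+33 = 126
Base → Y → U → C → E → Z → Base: 18+17+25+7+17+22 = 106
… (46 more)
The minimum is 80.
One optimal route: Base → Y → C → E → Z → U → Base (or its reverse).

80 min — the shortest possible round trip.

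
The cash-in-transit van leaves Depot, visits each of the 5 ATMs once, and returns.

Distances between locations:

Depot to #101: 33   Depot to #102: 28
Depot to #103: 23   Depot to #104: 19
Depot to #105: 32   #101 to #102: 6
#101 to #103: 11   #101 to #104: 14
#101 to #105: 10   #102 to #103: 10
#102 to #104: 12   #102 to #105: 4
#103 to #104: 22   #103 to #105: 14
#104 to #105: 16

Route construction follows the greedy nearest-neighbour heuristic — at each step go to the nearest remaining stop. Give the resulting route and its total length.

Depot → [#104:19 / #103:23 / #102:28 / #105:32 / #101:33] → #104 (19)
#104 → [#102:12 / #101:14 / #105:16 / #103:22] → #102 (12)
#102 → [#105:4 / #101:6 / #103:10] → #105 (4)
#105 → [#101:10 / #103:14] → #101 (10)
#101 → [#103:11] → #103 (11)
Return #103→Depot: 23.
Total = 19 + 12 + 4 + 10 + 11 + 23 = 79.

79 along Depot → #104 → #102 → #105 → #101 → #103 → Depot.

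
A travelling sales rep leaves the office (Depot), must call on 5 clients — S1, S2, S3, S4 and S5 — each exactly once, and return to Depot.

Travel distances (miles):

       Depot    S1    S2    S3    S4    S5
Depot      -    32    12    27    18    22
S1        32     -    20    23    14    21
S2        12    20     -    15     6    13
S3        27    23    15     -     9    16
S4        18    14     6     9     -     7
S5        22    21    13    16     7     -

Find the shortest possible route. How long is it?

Minimum total distance: 93 miles.

Depot - S1 - S2 - S3 - S4 - S5 - Depot: 32+20+15+9+7+22 = 105
Depot - S1 - S2 - S3 - S5 - S4 - Depot: 32+20+15+16+7+18 = 108
Depot - S1 - S2 - S4 - S3 - S5 - Depot: 32+20+6+9+16+22 = 105
Depot - S1 - S2 - S4 - S5 - S3 - Depot: 32+20+6+7+16+27 = 108
Depot - S1 - S2 - S5 - S3 - S4 - Depot: 32+20+13+16+9+18 = 108
Depot - S1 - S2 - S5 - S4 - S3 - Depot: 32+20+13+7+9+27 = 108
Depot - S1 - S3 - S2 - S4 - S5 - Depot: 32+23+15+6+7+22 = 105
Depot - S1 - S3 - S2 - S5 - S4 - Depot: 32+23+15+13+7+18 = 108
Depot - S1 - S3 - S4 - S2 - S5 - Depot: 32+23+9+6+13+22 = 105
Depot - S1 - S3 - S4 - S5 - S2 - Depot: 32+23+9+7+13+12 = 96
Depot - S1 - S3 - S5 - S2 - S4 - Depot: 32+23+16+13+6+18 = 108
Depot - S1 - S3 - S5 - S4 - S2 - Depot: 32+23+16+7+6+12 = 96
Depot - S1 - S4 - S2 - S3 - S5 - Depot: 32+14+6+15+16+22 = 105
Depot - S1 - S4 - S2 - S5 - S3 - Depot: 32+14+6+13+16+27 = 108
… (46 more)
Depot - S2 - S1 - S3 - S4 - S5 - Depot: 12+20+23+9+7+22 = 93  ← best
The minimum is 93.
One optimal route: Depot → S2 → S1 → S3 → S4 → S5 → Depot (or its reverse).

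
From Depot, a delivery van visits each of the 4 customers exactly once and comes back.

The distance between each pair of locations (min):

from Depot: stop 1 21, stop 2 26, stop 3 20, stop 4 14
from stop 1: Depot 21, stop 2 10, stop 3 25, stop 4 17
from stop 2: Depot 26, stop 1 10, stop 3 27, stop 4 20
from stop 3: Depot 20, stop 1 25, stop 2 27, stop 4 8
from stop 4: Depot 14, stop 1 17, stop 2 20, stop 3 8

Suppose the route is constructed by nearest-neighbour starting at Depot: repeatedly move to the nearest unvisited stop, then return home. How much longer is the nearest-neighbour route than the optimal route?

From Depot: stop 4=14, stop 3=20, stop 1=21, stop 2=26 → choose stop 4 (14).
From stop 4: stop 3=8, stop 1=17, stop 2=20 → choose stop 3 (8).
From stop 3: stop 1=25, stop 2=27 → choose stop 1 (25).
From stop 1: stop 2=10 → choose stop 2 (10).
NN route Depot → stop 4 → stop 3 → stop 1 → stop 2 → Depot costs 83.
Optimal: Depot → stop 1 → stop 2 → stop 4 → stop 3 → Depot costs 79 (by enumerating all 12 distinct tours).
Excess = 83 − 79 = 4.

4 min longer than the optimal tour.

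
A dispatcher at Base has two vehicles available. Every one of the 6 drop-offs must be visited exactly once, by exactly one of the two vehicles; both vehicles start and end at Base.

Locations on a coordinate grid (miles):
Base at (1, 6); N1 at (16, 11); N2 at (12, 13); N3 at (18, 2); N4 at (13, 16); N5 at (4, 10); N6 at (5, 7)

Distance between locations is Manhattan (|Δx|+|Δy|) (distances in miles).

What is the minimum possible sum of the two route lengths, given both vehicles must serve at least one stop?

There are 2^5 − 1 = 31 ways to divide the 6 stops into two non-empty groups. For each, the best each vehicle can do is its own shortest tour through its group:
  {N1} + {N2, N3, N4, N5, N6}: 40 + 64 = 104
  {N2} + {N1, N3, N4, N5, N6}: 36 + 64 = 100
  {N1, N2} + {N3, N4, N5, N6}: 44 + 64 = 108
  {N3} + {N1, N2, N4, N5, N6}: 42 + 50 = 92
  {N1, N3} + {N2, N4, N5, N6}: 52 + 44 = 96
  {N2, N3} + {N1, N4, N5, N6}: 56 + 50 = 106
  … (31 splits in total)
  {N1, N2, N3, N4, N5} + {N6}: 62 + 10 = 72  ← best
Best: vehicle 1 Base → N3 → N1 → N4 → N2 → N5 → Base = 62; vehicle 2 Base → N6 → Base = 10; combined 72.

Minimum combined distance: 72 miles.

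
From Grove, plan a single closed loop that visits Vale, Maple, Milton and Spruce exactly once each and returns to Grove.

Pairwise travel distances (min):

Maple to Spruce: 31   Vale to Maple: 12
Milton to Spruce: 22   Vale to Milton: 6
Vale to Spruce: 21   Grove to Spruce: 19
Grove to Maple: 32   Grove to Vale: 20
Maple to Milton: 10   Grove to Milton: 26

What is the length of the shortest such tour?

With 4 stops there are 4!/2 = 12 distinct round trips (a route and its reverse cost the same).
Grove → Vale → Maple → Milton → Spruce → Grove: 20+12+10+22+19 = 83
Grove → Vale → Maple → Spruce → Milton → Grove: 20+12+31+22+26 = 111
Grove → Vale → Milton → Maple → Spruce → Grove: 20+6+10+31+19 = 86
Grove → Vale → Milton → Spruce → Maple → Grove: 20+6+22+31+32 = 111
Grove → Vale → Spruce → Maple → Milton → Grove: 20+21+31+10+26 = 108
Grove → Vale → Spruce → Milton → Maple → Grove: 20+21+22+10+32 = 105
Grove → Maple → Vale → Milton → Spruce → Grove: 32+12+6+22+19 = 91
Grove → Maple → Vale → Spruce → Milton → Grove: 32+12+21+22+26 = 113
Grove → Maple → Milton → Vale → Spruce → Grove: 32+10+6+21+19 = 88
Grove → Maple → Spruce → Vale → Milton → Grove: 32+31+21+6+26 = 116
Grove → Milton → Vale → Maple → Spruce → Grove: 26+6+12+31+19 = 94
Grove → Milton → Maple → Vale → Spruce → Grove: 26+10+12+21+19 = 88
The minimum is 83.
One optimal route: Grove → Vale → Maple → Milton → Spruce → Grove (or its reverse).

Shortest round trip = 83 min.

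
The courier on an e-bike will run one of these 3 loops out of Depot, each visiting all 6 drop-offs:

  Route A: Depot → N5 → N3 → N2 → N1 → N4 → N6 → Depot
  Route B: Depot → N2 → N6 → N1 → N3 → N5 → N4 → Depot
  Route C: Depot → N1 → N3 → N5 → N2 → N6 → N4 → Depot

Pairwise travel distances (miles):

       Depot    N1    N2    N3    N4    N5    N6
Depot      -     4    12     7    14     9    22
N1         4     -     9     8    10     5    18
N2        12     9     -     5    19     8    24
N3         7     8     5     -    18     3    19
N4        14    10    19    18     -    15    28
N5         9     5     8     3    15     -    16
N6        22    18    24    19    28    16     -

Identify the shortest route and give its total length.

Shortest is Route A, total 86 miles.

Route A: 9 + 3 + 5 + 9 + 10 + 28 + 22 = 86
Route B: 12 + 24 + 18 + 8 + 3 + 15 + 14 = 94
Route C: 4 + 8 + 3 + 8 + 24 + 28 + 14 = 89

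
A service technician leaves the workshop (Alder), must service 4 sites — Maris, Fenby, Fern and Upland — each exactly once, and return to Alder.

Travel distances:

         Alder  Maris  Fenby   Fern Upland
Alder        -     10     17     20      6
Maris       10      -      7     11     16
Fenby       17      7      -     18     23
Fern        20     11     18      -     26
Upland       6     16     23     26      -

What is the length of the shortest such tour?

67 — the shortest possible round trip.

With 4 stops there are 4!/2 = 12 distinct round trips (a route and its reverse cost the same).
Alder → Maris → Fenby → Fern → Upland → Alder: 10+7+18+26+6 = 67
Alder → Maris → Fenby → Upland → Fern → Alder: 10+7+23+26+20 = 86
Alder → Maris → Fern → Fenby → Upland → Alder: 10+11+18+23+6 = 68
Alder → Maris → Fern → Upland → Fenby → Alder: 10+11+26+23+17 = 87
Alder → Maris → Upland → Fenby → Fern → Alder: 10+16+23+18+20 = 87
Alder → Maris → Upland → Fern → Fenby → Alder: 10+16+26+18+17 = 87
Alder → Fenby → Maris → Fern → Upland → Alder: 17+7+11+26+6 = 67
Alder → Fenby → Maris → Upland → Fern → Alder: 17+7+16+26+20 = 86
Alder → Fenby → Fern → Maris → Upland → Alder: 17+18+11+16+6 = 68
Alder → Fenby → Upland → Maris → Fern → Alder: 17+23+16+11+20 = 87
Alder → Fern → Maris → Fenby → Upland → Alder: 20+11+7+23+6 = 67
Alder → Fern → Fenby → Maris → Upland → Alder: 20+18+7+16+6 = 67
The minimum is 67.
One optimal route: Alder → Maris → Fenby → Fern → Upland → Alder (or its reverse).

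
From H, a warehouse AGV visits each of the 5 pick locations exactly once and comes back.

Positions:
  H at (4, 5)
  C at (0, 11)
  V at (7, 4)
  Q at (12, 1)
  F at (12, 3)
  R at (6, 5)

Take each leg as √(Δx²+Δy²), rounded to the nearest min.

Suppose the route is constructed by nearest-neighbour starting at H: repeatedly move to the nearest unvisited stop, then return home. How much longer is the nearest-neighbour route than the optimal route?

Excess over optimum: 1 min.

H: R=2, V=3, C=7, F=8, Q=9 ⇒ R
R: V=1, F=6, Q=7, C=8 ⇒ V
V: F=5, Q=6, C=10 ⇒ F
F: Q=2, C=14 ⇒ Q
Q: C=16 ⇒ C
NN route H → R → V → F → Q → C → H costs 33.
Optimal: H → C → F → Q → V → R → H costs 32 (by enumerating all 60 distinct tours).
Excess = 33 − 32 = 1.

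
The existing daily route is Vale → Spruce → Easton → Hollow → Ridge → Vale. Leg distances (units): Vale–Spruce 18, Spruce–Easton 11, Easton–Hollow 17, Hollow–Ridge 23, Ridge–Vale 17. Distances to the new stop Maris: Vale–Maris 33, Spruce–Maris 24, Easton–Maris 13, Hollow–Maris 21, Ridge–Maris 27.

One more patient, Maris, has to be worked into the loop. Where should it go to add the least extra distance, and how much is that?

Adding 17 by placing Maris on the Easton–Hollow leg.

Insertion cost between consecutive stops i–j is d(i,Maris) + d(Maris,j) − d(i,j):
  between Vale and Spruce: 33 + 24 − 18 = 39
  between Spruce and Easton: 24 + 13 − 11 = 26
  between Easton and Hollow: 13 + 21 − 17 = 17
  between Hollow and Ridge: 21 + 27 − 23 = 25
  between Ridge and Vale: 27 + 33 − 17 = 43
Cheapest insertion is between Easton and Hollow, adding 17.
New total = 86 + 17 = 103.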